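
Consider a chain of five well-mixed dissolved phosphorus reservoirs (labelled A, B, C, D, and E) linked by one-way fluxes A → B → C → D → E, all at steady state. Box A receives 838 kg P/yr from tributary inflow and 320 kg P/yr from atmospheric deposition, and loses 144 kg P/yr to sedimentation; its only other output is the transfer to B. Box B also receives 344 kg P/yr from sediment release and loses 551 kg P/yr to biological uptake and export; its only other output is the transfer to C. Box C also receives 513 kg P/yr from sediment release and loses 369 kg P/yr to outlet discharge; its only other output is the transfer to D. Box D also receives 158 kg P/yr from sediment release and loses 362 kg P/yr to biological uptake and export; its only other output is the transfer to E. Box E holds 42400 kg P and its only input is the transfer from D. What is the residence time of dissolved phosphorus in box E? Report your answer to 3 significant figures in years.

Box A: F(A→B) = (838 + 320) − 144 = 1014.0 kg P/yr.
Box B: F(B→C) = (1014.0 + 344) − 551 = 807.00 kg P/yr.
Box C: F(C→D) = (807.00 + 513) − 369 = 951.00 kg P/yr.
Box D: F(D→E) = (951.00 + 158) − 362 = 747.00 kg P/yr.
Box E throughput = its input = 747.00 kg P/yr; τ = 42400 / 747.00 = 56.76 yr.

56.8 yr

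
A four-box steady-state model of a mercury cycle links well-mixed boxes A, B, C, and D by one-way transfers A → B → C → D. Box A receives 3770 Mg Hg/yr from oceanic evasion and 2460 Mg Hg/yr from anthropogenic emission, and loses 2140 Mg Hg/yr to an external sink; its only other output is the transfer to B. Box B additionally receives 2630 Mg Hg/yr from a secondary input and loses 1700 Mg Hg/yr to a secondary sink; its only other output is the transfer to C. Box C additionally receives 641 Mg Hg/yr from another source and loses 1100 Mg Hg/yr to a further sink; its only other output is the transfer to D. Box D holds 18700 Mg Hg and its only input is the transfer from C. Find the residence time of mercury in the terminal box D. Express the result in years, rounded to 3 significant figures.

4.10 yr

Box A: F(A→B) = (3770 + 2460) − 2140 = 4090.0 Mg Hg/yr.
Box B: F(B→C) = (4090.0 + 2630) − 1700 = 5020.0 Mg Hg/yr.
Box C: F(C→D) = (5020.0 + 641) − 1100 = 4561.0 Mg Hg/yr.
Box D throughput = its input = 4561.0 Mg Hg/yr; τ = 18700 / 4561.0 = 4.100 yr.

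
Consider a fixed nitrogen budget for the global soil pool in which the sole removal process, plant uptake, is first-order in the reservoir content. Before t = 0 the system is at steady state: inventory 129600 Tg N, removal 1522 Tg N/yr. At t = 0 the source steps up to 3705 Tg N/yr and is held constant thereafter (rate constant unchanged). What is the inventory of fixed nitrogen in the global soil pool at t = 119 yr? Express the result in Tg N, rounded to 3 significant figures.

Residence time τ = M₀/F₀ = 85.15 yr. The eventual steady state is M_∞ = M₀·(F₁/F₀) = 129600 × 3705/1522 = 315480 Tg N.
The anomaly ΔM(t) = M(t) − M_∞ decays as ΔM₀·e^(−t/τ) with ΔM₀ = 129600 − 315480 = −185900 Tg N.
At t = 119 yr, e^(−t/τ) = e^(−1.398) = 0.2472, so ΔM = −45950 Tg N and M = 315480 − 45950 = 269530 Tg N.

270000 Tg N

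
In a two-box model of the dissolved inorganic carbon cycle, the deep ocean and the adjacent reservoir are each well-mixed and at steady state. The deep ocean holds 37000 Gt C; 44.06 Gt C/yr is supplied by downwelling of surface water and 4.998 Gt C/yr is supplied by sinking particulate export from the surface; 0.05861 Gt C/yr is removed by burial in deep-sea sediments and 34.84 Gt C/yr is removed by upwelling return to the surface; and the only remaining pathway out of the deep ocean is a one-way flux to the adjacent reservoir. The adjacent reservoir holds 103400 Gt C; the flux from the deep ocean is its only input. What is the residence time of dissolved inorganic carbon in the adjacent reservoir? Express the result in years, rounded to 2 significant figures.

7300 yr

Balance the deep ocean: ΣF_in = 44.06 + 4.998 = 49.058 Gt C/yr.
Flux to the adjacent reservoir = ΣF_in − (0.05861 + 34.84) = 14.159 Gt C/yr.
At steady state the output of the adjacent reservoir equals its input, 14.159 Gt C/yr.
τ = M / F = 103400 / 14.159 = 7303 yr.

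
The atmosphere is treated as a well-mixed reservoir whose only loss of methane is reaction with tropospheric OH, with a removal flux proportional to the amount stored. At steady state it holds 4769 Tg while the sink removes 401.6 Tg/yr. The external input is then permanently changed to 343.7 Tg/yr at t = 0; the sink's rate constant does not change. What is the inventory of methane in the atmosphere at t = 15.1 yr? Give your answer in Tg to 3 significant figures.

4270 Tg

Residence time τ = M₀/F₀ = 11.88 yr. The eventual steady state is M_∞ = M₀·(F₁/F₀) = 4769 × 343.7/401.6 = 4081.4 Tg.
The anomaly ΔM(t) = M(t) − M_∞ decays as ΔM₀·e^(−t/τ) with ΔM₀ = 4769 − 4081.4 = 687.6 Tg.
At t = 15.1 yr, e^(−t/τ) = e^(−1.272) = 0.2804, so ΔM = 192.8 Tg and M = 4081.4 + 192.8 = 4274.2 Tg.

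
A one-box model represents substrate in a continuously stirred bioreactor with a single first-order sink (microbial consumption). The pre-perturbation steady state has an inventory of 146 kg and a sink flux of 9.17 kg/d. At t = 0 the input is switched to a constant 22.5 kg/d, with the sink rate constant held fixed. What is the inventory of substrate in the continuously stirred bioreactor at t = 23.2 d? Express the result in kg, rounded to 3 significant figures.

309 kg

Residence time τ = M₀/F₀ = 15.92 d. The eventual steady state is M_∞ = M₀·(F₁/F₀) = 146 × 22.5/9.17 = 358.23 kg.
The anomaly ΔM(t) = M(t) − M_∞ decays as ΔM₀·e^(−t/τ) with ΔM₀ = 146 − 358.23 = −212.2 kg.
At t = 23.2 d, e^(−t/τ) = e^(−1.457) = 0.2329, so ΔM = −49.43 kg and M = 358.23 − 49.43 = 308.80 kg.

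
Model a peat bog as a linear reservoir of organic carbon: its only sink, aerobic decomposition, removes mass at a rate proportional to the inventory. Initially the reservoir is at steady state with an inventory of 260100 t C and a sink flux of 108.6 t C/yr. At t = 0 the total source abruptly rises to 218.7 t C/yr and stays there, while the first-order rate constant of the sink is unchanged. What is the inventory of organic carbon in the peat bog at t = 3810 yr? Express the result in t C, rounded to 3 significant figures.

470000 t C

τ = M₀/F₀ = 260100/108.6 = 2395 yr; rate constant k = 1/τ.
New steady state M_∞ = F₁/k = F₁·τ = 218.7 × 2395 = 523790 t C.
M(t) = M_∞ + (M₀ − M_∞)·e^(−t/τ); t/τ = 3810/2395 = 1.591, so e^(−t/τ) = 0.2038.
M(t) = 523790 − 263700 × 0.2038 = 470060 t C.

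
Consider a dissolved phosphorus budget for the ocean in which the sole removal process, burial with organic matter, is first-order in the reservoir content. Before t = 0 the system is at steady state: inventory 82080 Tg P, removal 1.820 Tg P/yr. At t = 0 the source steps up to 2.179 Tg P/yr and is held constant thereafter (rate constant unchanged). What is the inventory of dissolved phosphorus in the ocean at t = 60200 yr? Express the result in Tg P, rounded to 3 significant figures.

τ = M₀/F₀ = 82080/1.820 = 45100 yr; rate constant k = 1/τ.
New steady state M_∞ = F₁/k = F₁·τ = 2.179 × 45100 = 98271 Tg P.
M(t) = M_∞ + (M₀ − M_∞)·e^(−t/τ); t/τ = 60200/45100 = 1.335, so e^(−t/τ) = 0.2632.
M(t) = 98271 − 16190 × 0.2632 = 94009 Tg P.

94000 Tg P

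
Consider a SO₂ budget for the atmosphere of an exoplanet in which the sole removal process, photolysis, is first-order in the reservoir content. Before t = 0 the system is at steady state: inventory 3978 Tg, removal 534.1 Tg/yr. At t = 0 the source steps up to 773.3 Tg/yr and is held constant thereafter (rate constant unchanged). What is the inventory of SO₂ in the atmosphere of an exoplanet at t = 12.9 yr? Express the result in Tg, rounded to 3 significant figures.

5440 Tg

The sink rate constant is k = F₀/M₀ = 534.1/3978 = 0.1343 yr⁻¹.
Solving dM/dt = F₁ − kM with M(0) = M₀ gives M(t) = F₁/k + (M₀ − F₁/k)·e^(−kt).
F₁/k = 773.3/0.1343 = 5759.6 Tg; kt = 0.1343 × 12.9 = 1.732, e^(−kt) = 0.1769.
M(12.9) = 5759.6 + (3978 − 5759.6) × 0.1769 = 5759.6 − 315.2 = 5444.4 Tg.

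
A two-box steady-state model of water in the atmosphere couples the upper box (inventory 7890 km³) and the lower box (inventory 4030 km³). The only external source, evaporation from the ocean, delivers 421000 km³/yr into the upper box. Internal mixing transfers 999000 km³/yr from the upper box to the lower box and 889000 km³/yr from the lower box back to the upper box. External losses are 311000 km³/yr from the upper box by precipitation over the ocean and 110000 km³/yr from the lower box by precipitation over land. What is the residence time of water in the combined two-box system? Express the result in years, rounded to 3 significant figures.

Treat the two boxes together as one reservoir: the mixing fluxes between them are internal recycling, so τ = ΣM / Σ(external losses).
M_total = 7890 + 4030 = 11920 km³.
ΣF_external_out = 311000 + 110000 = 421000 km³/yr.
τ = M_total / ΣF_ext = 11920 / 421000 = 0.02831 yr.

0.0283 yr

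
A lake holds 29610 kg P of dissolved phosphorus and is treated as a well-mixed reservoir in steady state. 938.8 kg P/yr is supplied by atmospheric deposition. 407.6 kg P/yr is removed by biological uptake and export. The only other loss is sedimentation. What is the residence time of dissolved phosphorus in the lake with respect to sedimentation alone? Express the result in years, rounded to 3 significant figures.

At steady state ΣF_in = ΣF_out.
ΣF_in = 938.80 kg P/yr.
Sedimentation flux = ΣF_in − (407.6) = 938.80 − 407.6 = 531.2 kg P/yr.
τ = M / F = 29610 / 531.2 = 55.74 yr.

55.7 yr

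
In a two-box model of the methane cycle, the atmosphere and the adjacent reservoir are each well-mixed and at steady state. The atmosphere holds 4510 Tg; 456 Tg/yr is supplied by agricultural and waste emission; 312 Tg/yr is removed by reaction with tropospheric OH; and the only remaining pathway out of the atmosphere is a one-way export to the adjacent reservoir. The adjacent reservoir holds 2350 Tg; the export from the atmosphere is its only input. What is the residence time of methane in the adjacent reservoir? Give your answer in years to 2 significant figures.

16 yr

Balance the atmosphere: ΣF_in = 456.00 Tg/yr.
Export to the adjacent reservoir = ΣF_in − (312) = 144.00 Tg/yr.
At steady state the output of the adjacent reservoir equals its input, 144.00 Tg/yr.
τ = M / F = 2350 / 144.00 = 16.32 yr.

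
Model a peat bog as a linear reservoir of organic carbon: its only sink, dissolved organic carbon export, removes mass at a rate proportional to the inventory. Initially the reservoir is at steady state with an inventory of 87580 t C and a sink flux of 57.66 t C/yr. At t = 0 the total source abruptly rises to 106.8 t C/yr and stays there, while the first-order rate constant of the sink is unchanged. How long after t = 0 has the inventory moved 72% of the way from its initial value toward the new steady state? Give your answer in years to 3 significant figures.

1930 yr

τ = M₀/F₀ = 87580/57.66 = 1519 yr.
The remaining gap fraction is e^(−t/τ); 72% covered ⇒ e^(−t/τ) = 0.280.
t = −τ ln(0.280) = 1519 × 1.273 = 1934 yr.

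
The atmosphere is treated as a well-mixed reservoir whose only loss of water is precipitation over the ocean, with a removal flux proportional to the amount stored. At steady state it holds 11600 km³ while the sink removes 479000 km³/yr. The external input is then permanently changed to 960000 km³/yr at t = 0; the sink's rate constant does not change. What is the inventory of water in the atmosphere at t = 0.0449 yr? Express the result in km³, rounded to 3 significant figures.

Residence time τ = M₀/F₀ = 0.02422 yr. The eventual steady state is M_∞ = M₀·(F₁/F₀) = 11600 × 960000/479000 = 23248 km³.
The anomaly ΔM(t) = M(t) − M_∞ decays as ΔM₀·e^(−t/τ) with ΔM₀ = 11600 − 23248 = −11650 km³.
At t = 0.0449 yr, e^(−t/τ) = e^(−1.854) = 0.1566, so ΔM = −1824 km³ and M = 23248 − 1824 = 21424 km³.

21400 km³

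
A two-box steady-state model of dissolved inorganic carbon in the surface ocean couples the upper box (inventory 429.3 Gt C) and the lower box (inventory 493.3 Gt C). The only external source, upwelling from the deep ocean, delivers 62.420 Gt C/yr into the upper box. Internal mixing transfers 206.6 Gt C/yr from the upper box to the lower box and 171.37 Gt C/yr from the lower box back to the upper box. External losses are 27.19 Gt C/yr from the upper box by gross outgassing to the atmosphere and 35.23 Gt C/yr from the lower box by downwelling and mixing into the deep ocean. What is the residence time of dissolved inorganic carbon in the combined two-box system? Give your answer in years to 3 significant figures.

Treat the two boxes together as one reservoir: the mixing fluxes between them are internal recycling, so τ = ΣM / Σ(external losses).
M_total = 429.3 + 493.3 = 922.60 Gt C.
ΣF_external_out = 27.19 + 35.23 = 62.420 Gt C/yr.
τ = M_total / ΣF_ext = 922.60 / 62.420 = 14.78 yr.

14.8 yr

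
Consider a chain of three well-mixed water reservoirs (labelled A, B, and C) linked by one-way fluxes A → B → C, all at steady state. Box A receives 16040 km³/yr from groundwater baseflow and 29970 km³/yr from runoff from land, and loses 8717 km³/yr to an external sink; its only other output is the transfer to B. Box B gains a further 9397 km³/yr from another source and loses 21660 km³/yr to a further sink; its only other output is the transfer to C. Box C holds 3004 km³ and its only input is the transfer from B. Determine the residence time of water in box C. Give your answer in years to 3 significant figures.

0.120 yr

Box A: F(A→B) = (16040 + 29970) − 8717 = 37293 km³/yr.
Box B: F(B→C) = (37293 + 9397) − 21660 = 25030 km³/yr.
Box C throughput = its input = 25030 km³/yr; τ = 3004 / 25030 = 0.1200 yr.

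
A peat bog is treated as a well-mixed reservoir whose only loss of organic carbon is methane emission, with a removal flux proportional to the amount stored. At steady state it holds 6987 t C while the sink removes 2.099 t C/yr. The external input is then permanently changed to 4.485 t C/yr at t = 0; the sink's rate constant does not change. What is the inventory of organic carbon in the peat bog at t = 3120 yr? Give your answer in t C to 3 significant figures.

τ = M₀/F₀ = 6987/2.099 = 3329 yr; rate constant k = 1/τ.
New steady state M_∞ = F₁/k = F₁·τ = 4.485 × 3329 = 14929 t C.
M(t) = M_∞ + (M₀ − M_∞)·e^(−t/τ); t/τ = 3120/3329 = 0.9373, so e^(−t/τ) = 0.3917.
M(t) = 14929 − 7942 × 0.3917 = 11818 t C.

11800 t C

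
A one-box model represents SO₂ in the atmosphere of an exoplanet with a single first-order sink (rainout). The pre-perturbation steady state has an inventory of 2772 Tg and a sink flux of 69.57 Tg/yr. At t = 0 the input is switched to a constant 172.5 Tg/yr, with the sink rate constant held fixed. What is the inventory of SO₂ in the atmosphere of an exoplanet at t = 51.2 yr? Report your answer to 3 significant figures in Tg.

The sink rate constant is k = F₀/M₀ = 69.57/2772 = 0.02510 yr⁻¹.
Solving dM/dt = F₁ − kM with M(0) = M₀ gives M(t) = F₁/k + (M₀ − F₁/k)·e^(−kt).
F₁/k = 172.5/0.02510 = 6873.2 Tg; kt = 0.02510 × 51.2 = 1.285, e^(−kt) = 0.2767.
M(51.2) = 6873.2 + (2772 − 6873.2) × 0.2767 = 6873.2 − 1135 = 5738.6 Tg.

5740 Tg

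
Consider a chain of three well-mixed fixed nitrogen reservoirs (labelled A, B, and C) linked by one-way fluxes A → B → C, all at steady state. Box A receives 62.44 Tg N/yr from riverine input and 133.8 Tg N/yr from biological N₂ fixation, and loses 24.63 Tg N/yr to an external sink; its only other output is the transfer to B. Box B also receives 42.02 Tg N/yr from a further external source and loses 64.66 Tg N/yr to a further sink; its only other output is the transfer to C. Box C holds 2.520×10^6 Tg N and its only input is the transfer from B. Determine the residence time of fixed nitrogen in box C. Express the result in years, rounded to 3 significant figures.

16900 yr

Box A: F(A→B) = (62.44 + 133.8) − 24.63 = 171.61 Tg N/yr.
Box B: F(B→C) = (171.61 + 42.02) − 64.66 = 148.97 Tg N/yr.
Box C throughput = its input = 148.97 Tg N/yr; τ = 2.520×10^6 / 148.97 = 16920 yr.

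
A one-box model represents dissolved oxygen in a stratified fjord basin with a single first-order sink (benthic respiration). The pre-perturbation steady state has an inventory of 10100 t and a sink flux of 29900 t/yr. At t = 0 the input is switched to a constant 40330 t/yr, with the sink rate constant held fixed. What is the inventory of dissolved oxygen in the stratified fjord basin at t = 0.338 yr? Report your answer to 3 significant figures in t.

τ = M₀/F₀ = 10100/29900 = 0.3378 yr; rate constant k = 1/τ.
New steady state M_∞ = F₁/k = F₁·τ = 40330 × 0.3378 = 13623 t.
M(t) = M_∞ + (M₀ − M_∞)·e^(−t/τ); t/τ = 0.338/0.3378 = 1.001, so e^(−t/τ) = 0.3677.
M(t) = 13623 − 3523 × 0.3677 = 12328 t.

12300 t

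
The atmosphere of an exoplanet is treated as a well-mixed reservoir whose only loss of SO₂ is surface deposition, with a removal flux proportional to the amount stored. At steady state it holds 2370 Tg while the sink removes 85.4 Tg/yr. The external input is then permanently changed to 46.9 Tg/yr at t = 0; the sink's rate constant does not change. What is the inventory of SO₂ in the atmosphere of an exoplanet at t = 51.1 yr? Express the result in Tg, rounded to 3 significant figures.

The sink rate constant is k = F₀/M₀ = 85.4/2370 = 0.03603 yr⁻¹.
Solving dM/dt = F₁ − kM with M(0) = M₀ gives M(t) = F₁/k + (M₀ − F₁/k)·e^(−kt).
F₁/k = 46.9/0.03603 = 1301.6 Tg; kt = 0.03603 × 51.1 = 1.841, e^(−kt) = 0.1586.
M(51.1) = 1301.6 + (2370 − 1301.6) × 0.1586 = 1301.6 + 169.5 = 1471.0 Tg.

1470 Tg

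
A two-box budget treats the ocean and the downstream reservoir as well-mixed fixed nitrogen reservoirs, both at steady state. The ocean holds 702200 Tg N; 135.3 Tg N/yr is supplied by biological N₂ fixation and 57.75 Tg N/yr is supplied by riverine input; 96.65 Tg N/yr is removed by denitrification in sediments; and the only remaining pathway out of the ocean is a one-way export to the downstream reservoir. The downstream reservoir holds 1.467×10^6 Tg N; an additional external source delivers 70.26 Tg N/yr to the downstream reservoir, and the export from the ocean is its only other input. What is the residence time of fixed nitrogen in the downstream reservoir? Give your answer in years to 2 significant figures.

Balance the ocean: ΣF_in = 135.3 + 57.75 = 193.05 Tg N/yr.
Export to the downstream reservoir = ΣF_in − (96.65) = 96.400 Tg N/yr.
Total input to the downstream reservoir = 96.400 + 70.26 = 166.66 Tg N/yr; at steady state this equals its total output.
τ = M / F = 1.467×10^6 / 166.66 = 8802 yr.

8800 yr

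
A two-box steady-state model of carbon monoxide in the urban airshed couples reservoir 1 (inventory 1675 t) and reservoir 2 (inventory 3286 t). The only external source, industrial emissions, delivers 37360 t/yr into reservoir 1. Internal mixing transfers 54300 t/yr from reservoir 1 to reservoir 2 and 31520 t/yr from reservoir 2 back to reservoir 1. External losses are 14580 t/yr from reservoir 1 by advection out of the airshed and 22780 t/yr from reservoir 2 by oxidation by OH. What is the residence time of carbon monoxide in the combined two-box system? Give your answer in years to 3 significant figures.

Residence time in the combined system uses the total inventory and the total *external* removal — internal exchanges between the two boxes cancel.
M_total = 1675 + 3286 = 4961.0 t.
ΣF_external_out = 14580 + 22780 = 37360 t/yr.
τ = M_total / ΣF_ext = 4961.0 / 37360 = 0.1328 yr.

0.133 yr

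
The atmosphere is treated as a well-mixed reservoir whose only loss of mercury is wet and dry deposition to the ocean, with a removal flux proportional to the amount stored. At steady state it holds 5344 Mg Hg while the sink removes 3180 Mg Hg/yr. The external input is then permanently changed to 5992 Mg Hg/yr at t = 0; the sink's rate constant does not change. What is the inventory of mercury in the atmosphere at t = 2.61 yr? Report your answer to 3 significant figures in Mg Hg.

The sink rate constant is k = F₀/M₀ = 3180/5344 = 0.5951 yr⁻¹.
Solving dM/dt = F₁ − kM with M(0) = M₀ gives M(t) = F₁/k + (M₀ − F₁/k)·e^(−kt).
F₁/k = 5992/0.5951 = 10070 Mg Hg; kt = 0.5951 × 2.61 = 1.553, e^(−kt) = 0.2116.
M(2.61) = 10070 + (5344 − 10070) × 0.2116 = 10070 − 999.9 = 9069.7 Mg Hg.

9070 Mg Hg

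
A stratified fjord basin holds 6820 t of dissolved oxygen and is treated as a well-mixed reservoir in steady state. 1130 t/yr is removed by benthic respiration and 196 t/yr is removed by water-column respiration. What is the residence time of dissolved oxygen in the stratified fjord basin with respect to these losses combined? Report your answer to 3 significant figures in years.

Total removal = 1130 + 196.0 = 1326.0 t/yr.
τ = M / ΣF_out = 6820 / 1326.0 = 5.143 yr.

5.14 yr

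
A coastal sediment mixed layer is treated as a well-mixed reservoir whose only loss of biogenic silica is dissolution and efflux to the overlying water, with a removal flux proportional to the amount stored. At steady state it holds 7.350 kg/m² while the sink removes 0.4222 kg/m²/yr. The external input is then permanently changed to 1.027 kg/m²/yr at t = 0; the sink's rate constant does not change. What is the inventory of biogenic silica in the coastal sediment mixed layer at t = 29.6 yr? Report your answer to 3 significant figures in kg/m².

Residence time τ = M₀/F₀ = 17.41 yr. The eventual steady state is M_∞ = M₀·(F₁/F₀) = 7.350 × 1.027/0.4222 = 17.879 kg/m².
The anomaly ΔM(t) = M(t) − M_∞ decays as ΔM₀·e^(−t/τ) with ΔM₀ = 7.350 − 17.879 = −10.53 kg/m².
At t = 29.6 yr, e^(−t/τ) = e^(−1.700) = 0.1826, so ΔM = −1.923 kg/m² and M = 17.879 − 1.923 = 15.956 kg/m².

16.0 kg/m²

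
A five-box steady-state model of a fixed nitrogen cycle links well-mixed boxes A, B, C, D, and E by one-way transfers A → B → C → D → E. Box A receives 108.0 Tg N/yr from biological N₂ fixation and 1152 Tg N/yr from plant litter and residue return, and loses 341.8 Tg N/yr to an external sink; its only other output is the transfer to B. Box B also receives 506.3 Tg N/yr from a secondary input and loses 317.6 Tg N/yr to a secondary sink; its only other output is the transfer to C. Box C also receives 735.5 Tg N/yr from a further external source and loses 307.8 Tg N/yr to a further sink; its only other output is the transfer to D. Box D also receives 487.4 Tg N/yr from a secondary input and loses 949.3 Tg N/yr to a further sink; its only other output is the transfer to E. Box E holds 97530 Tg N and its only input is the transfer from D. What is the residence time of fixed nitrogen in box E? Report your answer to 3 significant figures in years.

Box A: F(A→B) = (108.0 + 1152) − 341.8 = 918.20 Tg N/yr.
Box B: F(B→C) = (918.20 + 506.3) − 317.6 = 1106.9 Tg N/yr.
Box C: F(C→D) = (1106.9 + 735.5) − 307.8 = 1534.6 Tg N/yr.
Box D: F(D→E) = (1534.6 + 487.4) − 949.3 = 1072.7 Tg N/yr.
Box E throughput = its input = 1072.7 Tg N/yr; τ = 97530 / 1072.7 = 90.92 yr.

90.9 yr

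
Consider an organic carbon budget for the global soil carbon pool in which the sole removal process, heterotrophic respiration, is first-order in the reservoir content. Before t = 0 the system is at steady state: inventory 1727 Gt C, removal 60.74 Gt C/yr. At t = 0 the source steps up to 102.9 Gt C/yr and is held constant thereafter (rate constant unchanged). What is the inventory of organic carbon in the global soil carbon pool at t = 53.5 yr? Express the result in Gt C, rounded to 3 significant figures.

2740 Gt C

Residence time τ = M₀/F₀ = 28.43 yr. The eventual steady state is M_∞ = M₀·(F₁/F₀) = 1727 × 102.9/60.74 = 2925.7 Gt C.
The anomaly ΔM(t) = M(t) − M_∞ decays as ΔM₀·e^(−t/τ) with ΔM₀ = 1727 − 2925.7 = −1199 Gt C.
At t = 53.5 yr, e^(−t/τ) = e^(−1.882) = 0.1523, so ΔM = −182.6 Gt C and M = 2925.7 − 182.6 = 2743.1 Gt C.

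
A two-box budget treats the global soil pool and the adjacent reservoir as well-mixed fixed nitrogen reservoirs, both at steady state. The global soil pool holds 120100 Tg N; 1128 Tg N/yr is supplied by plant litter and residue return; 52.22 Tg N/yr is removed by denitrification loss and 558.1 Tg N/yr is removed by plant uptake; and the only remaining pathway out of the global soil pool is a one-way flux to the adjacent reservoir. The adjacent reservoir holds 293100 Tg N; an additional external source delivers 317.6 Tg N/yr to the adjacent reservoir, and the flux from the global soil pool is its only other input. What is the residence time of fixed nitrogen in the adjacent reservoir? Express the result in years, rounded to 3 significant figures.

351 yr

Balance the global soil pool: ΣF_in = 1128.0 Tg N/yr.
Flux to the adjacent reservoir = ΣF_in − (52.22 + 558.1) = 517.68 Tg N/yr.
Total input to the adjacent reservoir = 517.68 + 317.6 = 835.28 Tg N/yr; at steady state this equals its total output.
τ = M / F = 293100 / 835.28 = 350.9 yr.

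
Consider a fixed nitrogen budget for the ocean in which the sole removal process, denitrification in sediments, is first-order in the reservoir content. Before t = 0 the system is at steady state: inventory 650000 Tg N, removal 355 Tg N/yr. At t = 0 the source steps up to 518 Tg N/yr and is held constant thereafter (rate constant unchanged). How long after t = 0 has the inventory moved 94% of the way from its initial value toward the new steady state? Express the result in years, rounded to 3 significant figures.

5150 yr

τ = M₀/F₀ = 650000/355 = 1831 yr.
The remaining gap fraction is e^(−t/τ); 94% covered ⇒ e^(−t/τ) = 0.0600.
t = −τ ln(0.0600) = 1831 × 2.813 = 5151 yr.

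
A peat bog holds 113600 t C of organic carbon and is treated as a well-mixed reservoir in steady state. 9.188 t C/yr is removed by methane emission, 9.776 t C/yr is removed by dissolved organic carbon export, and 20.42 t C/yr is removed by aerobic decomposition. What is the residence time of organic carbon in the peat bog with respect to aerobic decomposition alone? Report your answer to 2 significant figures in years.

Residence time with respect to a single sink: τ = M / F_sink.
τ = 113600 / 20.42 = 5563 yr.

5600 yr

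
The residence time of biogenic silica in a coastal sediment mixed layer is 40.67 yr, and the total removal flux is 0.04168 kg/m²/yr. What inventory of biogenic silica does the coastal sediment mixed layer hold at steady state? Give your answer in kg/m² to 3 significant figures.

τ = M/F ⇒ M = τ × F = 40.67 × 0.04168 = 1.695 kg/m².

1.70 kg/m²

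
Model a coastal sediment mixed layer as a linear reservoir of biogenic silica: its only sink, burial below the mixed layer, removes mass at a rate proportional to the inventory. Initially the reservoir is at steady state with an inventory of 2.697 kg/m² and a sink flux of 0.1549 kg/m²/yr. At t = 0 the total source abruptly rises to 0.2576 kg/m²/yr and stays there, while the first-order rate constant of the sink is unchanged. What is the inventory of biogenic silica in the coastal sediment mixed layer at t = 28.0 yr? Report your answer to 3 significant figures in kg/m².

Residence time τ = M₀/F₀ = 17.41 yr. The eventual steady state is M_∞ = M₀·(F₁/F₀) = 2.697 × 0.2576/0.1549 = 4.4851 kg/m².
The anomaly ΔM(t) = M(t) − M_∞ decays as ΔM₀·e^(−t/τ) with ΔM₀ = 2.697 − 4.4851 = −1.788 kg/m².
At t = 28.0 yr, e^(−t/τ) = e^(−1.608) = 0.2003, so ΔM = −0.3581 kg/m² and M = 4.4851 − 0.3581 = 4.1270 kg/m².

4.13 kg/m²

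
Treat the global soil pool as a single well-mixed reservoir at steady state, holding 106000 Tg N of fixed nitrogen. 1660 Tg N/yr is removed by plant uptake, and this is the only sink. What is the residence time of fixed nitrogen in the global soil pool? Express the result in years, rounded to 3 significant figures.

63.9 yr

τ = M / F = 106000 / 1660 = 63.86 yr.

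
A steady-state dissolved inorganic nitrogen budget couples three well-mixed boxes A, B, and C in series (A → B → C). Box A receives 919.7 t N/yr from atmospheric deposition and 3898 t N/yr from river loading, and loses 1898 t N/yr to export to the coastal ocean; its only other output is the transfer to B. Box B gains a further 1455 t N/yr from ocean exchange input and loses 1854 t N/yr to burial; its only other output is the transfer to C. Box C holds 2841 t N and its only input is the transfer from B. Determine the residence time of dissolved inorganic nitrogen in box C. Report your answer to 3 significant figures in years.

1.13 yr

Box A: F(A→B) = (919.7 + 3898) − 1898 = 2919.7 t N/yr.
Box B: F(B→C) = (2919.7 + 1455) − 1854 = 2520.7 t N/yr.
Box C throughput = its input = 2520.7 t N/yr; τ = 2841 / 2520.7 = 1.127 yr.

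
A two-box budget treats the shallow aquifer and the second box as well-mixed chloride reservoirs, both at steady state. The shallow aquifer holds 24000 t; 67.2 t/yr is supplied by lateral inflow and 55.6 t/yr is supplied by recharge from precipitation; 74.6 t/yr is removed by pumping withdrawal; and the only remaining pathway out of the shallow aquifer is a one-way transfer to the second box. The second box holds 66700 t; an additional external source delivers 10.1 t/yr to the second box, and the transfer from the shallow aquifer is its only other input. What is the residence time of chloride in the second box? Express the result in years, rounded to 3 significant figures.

1140 yr

Balance the shallow aquifer: ΣF_in = 67.2 + 55.6 = 122.80 t/yr.
Transfer to the second box = ΣF_in − (74.6) = 48.200 t/yr.
Total input to the second box = 48.200 + 10.1 = 58.300 t/yr; at steady state this equals its total output.
τ = M / F = 66700 / 58.300 = 1144 yr.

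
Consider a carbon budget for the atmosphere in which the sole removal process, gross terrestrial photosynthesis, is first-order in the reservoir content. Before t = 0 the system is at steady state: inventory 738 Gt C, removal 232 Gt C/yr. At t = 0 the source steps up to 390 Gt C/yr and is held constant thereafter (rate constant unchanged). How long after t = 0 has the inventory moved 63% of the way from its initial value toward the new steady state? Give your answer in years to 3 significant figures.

τ = M₀/F₀ = 738/232 = 3.181 yr.
The remaining gap fraction is e^(−t/τ); 63% covered ⇒ e^(−t/τ) = 0.370.
t = −τ ln(0.370) = 3.181 × 0.9943 = 3.163 yr.

3.16 yr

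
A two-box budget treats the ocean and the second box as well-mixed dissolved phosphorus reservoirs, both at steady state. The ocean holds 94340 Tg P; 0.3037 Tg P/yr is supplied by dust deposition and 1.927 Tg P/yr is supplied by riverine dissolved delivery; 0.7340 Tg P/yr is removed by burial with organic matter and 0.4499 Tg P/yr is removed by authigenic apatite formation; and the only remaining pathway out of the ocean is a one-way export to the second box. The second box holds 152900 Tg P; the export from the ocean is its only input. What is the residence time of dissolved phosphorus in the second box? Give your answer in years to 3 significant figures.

Balance the ocean: ΣF_in = 0.3037 + 1.927 = 2.2307 Tg P/yr.
Export to the second box = ΣF_in − (0.7340 + 0.4499) = 1.0468 Tg P/yr.
At steady state the output of the second box equals its input, 1.0468 Tg P/yr.
τ = M / F = 152900 / 1.0468 = 146100 yr.

146000 yr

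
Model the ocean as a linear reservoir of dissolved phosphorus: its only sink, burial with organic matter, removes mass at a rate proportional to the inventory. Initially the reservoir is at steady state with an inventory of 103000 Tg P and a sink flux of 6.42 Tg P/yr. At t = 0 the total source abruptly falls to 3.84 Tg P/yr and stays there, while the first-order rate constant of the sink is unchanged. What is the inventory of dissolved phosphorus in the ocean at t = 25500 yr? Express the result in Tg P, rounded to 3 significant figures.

The sink rate constant is k = F₀/M₀ = 6.42/103000 = 6.233×10^-5 yr⁻¹.
Solving dM/dt = F₁ − kM with M(0) = M₀ gives M(t) = F₁/k + (M₀ − F₁/k)·e^(−kt).
F₁/k = 3.84/6.233×10^-5 = 61607 Tg P; kt = 6.233×10^-5 × 25500 = 1.589, e^(−kt) = 0.2040.
M(25500) = 61607 + (103000 − 61607) × 0.2040 = 61607 + 8446 = 70053 Tg P.

70100 Tg P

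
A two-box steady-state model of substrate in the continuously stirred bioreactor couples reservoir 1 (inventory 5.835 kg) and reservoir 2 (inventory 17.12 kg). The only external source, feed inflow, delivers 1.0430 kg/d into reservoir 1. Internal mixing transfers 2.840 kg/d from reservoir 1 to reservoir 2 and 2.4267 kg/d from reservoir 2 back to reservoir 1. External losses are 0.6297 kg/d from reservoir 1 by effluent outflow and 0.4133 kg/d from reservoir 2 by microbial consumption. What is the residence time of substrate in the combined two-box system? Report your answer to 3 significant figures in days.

22.0 d

For the system as a whole, the A↔B exchange is internal and contributes nothing to the throughput; only the external sinks remove mass.
M_total = 5.835 + 17.12 = 22.955 kg.
ΣF_external_out = 0.6297 + 0.4133 = 1.0430 kg/d.
τ = M_total / ΣF_ext = 22.955 / 1.0430 = 22.01 d.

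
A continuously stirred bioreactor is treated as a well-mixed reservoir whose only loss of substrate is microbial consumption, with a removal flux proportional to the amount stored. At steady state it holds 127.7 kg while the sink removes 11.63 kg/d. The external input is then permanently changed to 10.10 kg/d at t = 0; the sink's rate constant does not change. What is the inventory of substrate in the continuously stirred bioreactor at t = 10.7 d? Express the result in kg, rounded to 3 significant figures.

Residence time τ = M₀/F₀ = 10.98 d. The eventual steady state is M_∞ = M₀·(F₁/F₀) = 127.7 × 10.10/11.63 = 110.90 kg.
The anomaly ΔM(t) = M(t) − M_∞ decays as ΔM₀·e^(−t/τ) with ΔM₀ = 127.7 − 110.90 = 16.80 kg.
At t = 10.7 d, e^(−t/τ) = e^(−0.9745) = 0.3774, so ΔM = 6.340 kg and M = 110.90 + 6.340 = 117.24 kg.

117 kg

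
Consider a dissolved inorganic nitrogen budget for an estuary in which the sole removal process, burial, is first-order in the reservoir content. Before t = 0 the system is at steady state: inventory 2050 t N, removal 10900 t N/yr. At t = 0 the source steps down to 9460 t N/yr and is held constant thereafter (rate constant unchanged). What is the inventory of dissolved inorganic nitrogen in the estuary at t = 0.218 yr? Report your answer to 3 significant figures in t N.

1860 t N

Residence time τ = M₀/F₀ = 0.1881 yr. The eventual steady state is M_∞ = M₀·(F₁/F₀) = 2050 × 9460/10900 = 1779.2 t N.
The anomaly ΔM(t) = M(t) − M_∞ decays as ΔM₀·e^(−t/τ) with ΔM₀ = 2050 − 1779.2 = 270.8 t N.
At t = 0.218 yr, e^(−t/τ) = e^(−1.159) = 0.3138, so ΔM = 84.97 t N and M = 1779.2 + 84.97 = 1864.1 t N.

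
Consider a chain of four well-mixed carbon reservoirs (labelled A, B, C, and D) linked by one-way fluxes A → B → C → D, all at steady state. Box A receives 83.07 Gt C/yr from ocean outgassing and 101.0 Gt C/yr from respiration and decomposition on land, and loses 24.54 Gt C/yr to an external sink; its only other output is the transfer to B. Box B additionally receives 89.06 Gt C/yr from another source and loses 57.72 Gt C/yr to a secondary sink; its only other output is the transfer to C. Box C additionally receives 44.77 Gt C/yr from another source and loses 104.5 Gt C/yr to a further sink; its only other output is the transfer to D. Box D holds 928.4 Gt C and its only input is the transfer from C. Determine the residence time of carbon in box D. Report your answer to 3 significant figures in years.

7.08 yr

Box A: F(A→B) = (83.07 + 101.0) − 24.54 = 159.53 Gt C/yr.
Box B: F(B→C) = (159.53 + 89.06) − 57.72 = 190.87 Gt C/yr.
Box C: F(C→D) = (190.87 + 44.77) − 104.5 = 131.14 Gt C/yr.
Box D throughput = its input = 131.14 Gt C/yr; τ = 928.4 / 131.14 = 7.079 yr.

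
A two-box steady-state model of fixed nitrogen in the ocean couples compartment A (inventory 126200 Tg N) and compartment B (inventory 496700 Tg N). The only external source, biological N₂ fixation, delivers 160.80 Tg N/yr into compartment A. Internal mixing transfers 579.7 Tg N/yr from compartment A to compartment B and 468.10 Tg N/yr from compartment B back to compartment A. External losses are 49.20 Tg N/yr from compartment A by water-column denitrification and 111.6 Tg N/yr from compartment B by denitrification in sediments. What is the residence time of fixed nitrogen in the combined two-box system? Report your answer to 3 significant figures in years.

Residence time in the combined system uses the total inventory and the total *external* removal — internal exchanges between the two boxes cancel.
M_total = 126200 + 496700 = 622900 Tg N.
ΣF_external_out = 49.20 + 111.6 = 160.80 Tg N/yr.
τ = M_total / ΣF_ext = 622900 / 160.80 = 3874 yr.

3870 yr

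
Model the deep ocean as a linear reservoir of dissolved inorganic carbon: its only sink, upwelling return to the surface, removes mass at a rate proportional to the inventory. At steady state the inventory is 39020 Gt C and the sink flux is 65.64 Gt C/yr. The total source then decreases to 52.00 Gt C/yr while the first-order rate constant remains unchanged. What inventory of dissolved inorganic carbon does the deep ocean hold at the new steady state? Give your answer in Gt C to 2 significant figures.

Rate constant k = F/M = 65.64 / 39020 = 0.001682 yr⁻¹.
At the new steady state, source = k·M_new ⇒ M_new = 52.00 / 0.001682 = 30910 Gt C.
(Equivalently M_new = M × F_new/F_old = 39020 × 52.00/65.64.)

31000 Gt C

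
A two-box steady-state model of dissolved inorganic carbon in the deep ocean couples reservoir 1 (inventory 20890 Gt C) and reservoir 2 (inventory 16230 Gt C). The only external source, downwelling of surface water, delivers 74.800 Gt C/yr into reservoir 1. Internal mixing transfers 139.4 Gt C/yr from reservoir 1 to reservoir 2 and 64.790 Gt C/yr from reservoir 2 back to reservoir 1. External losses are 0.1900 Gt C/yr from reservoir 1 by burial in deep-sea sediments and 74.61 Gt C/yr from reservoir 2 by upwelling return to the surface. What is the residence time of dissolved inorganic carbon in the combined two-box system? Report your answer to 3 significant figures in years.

For the system as a whole, the A↔B exchange is internal and contributes nothing to the throughput; only the external sinks remove mass.
M_total = 20890 + 16230 = 37120 Gt C.
ΣF_external_out = 0.1900 + 74.61 = 74.800 Gt C/yr.
τ = M_total / ΣF_ext = 37120 / 74.800 = 496.3 yr.

496 yr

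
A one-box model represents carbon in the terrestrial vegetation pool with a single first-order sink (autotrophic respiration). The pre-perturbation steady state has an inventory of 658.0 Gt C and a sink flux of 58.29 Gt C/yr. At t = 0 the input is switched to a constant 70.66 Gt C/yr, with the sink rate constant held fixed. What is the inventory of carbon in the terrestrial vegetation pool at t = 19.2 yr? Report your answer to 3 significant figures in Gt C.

The sink rate constant is k = F₀/M₀ = 58.29/658.0 = 0.08859 yr⁻¹.
Solving dM/dt = F₁ − kM with M(0) = M₀ gives M(t) = F₁/k + (M₀ − F₁/k)·e^(−kt).
F₁/k = 70.66/0.08859 = 797.64 Gt C; kt = 0.08859 × 19.2 = 1.701, e^(−kt) = 0.1825.
M(19.2) = 797.64 + (658.0 − 797.64) × 0.1825 = 797.64 − 25.49 = 772.15 Gt C.

772 Gt C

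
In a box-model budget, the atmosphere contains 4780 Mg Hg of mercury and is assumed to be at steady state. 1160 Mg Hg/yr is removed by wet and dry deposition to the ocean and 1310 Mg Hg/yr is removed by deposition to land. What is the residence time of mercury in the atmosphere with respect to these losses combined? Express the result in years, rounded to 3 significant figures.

Total removal = 1160 + 1310 = 2470.0 Mg Hg/yr.
τ = M / ΣF_out = 4780 / 2470.0 = 1.935 yr.

1.94 yr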